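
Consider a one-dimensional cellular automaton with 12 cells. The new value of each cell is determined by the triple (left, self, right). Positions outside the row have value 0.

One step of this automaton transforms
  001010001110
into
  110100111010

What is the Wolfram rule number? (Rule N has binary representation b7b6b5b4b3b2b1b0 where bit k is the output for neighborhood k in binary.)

position 9: 111 → 0  (bit 7 = 0)
position 10: 110 → 1  (bit 6 = 1)
position 3: 101 → 1  (bit 5 = 1)
position 5: 100 → 0  (bit 4 = 0)
position 8: 011 → 1  (bit 3 = 1)
position 2: 010 → 0  (bit 2 = 0)
position 1: 001 → 1  (bit 1 = 1)
position 0: 000 → 1  (bit 0 = 1)
bits b7..b0 = 01101011 = 107

107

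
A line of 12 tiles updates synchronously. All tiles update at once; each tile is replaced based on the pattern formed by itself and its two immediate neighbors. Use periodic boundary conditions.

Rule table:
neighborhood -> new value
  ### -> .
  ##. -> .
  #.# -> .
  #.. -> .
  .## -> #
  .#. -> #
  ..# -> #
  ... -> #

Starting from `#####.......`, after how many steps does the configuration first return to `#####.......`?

12

step 1: #.....######
step 2: ..#####.....
step 3: ###.....####
step 4: ....#####...
step 5: #####.....##
step 6: ......#####.
step 7: #######.....
step 8: #.......####
step 9: ..#######...
step 10: ###.......##
step 11: ....#######.
step 12: #####.......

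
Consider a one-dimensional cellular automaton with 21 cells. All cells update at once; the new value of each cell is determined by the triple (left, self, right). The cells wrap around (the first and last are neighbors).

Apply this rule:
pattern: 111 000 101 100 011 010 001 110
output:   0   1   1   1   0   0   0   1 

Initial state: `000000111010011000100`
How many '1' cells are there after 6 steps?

9

111110001101001110011
000011100110100011000
111000110011011001111
001110011001101100000
100011001100110111111
111001100110011000000
count of 1: 9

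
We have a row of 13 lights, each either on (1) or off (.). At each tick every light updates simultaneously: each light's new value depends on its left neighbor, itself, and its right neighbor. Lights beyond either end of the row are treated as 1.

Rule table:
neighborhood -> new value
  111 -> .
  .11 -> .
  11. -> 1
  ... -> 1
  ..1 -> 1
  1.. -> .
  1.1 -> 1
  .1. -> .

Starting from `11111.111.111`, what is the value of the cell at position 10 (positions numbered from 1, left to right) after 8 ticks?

....11..11...
.111.1.1.1.11
1..11.1.1.1..
1.1.11.1.1..1
11.1.11.1..1.
.11.1.11..1.1
1.11.1.1.1.1.
11.11.1.1.1.1
position 10 holds .

.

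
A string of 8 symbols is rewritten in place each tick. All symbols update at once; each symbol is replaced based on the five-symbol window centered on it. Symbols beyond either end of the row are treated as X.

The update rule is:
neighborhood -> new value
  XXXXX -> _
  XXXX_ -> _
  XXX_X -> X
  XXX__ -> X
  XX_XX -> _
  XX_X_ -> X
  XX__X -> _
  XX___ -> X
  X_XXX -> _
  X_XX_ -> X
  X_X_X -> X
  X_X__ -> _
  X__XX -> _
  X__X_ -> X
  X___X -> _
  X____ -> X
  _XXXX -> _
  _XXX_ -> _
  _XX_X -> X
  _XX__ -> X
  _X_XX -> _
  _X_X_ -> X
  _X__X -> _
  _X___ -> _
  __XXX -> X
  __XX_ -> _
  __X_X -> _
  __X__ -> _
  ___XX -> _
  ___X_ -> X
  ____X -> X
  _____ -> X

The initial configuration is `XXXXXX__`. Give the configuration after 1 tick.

_____X__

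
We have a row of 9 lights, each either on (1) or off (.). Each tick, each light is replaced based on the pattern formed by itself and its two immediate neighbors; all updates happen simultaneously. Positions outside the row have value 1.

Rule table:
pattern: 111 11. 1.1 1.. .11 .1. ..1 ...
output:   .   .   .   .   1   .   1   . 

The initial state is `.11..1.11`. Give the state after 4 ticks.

.1..1..11

.1..1..1.
...1..1..
..1..1..1
.1..1..11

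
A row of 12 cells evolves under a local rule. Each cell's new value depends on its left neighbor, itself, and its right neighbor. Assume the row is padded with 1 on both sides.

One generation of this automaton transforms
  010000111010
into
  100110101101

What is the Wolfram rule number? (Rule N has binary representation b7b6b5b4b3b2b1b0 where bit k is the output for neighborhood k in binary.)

105

position 7: 111 → 0  (bit 7 = 0)
position 8: 110 → 1  (bit 6 = 1)
position 0: 101 → 1  (bit 5 = 1)
position 2: 100 → 0  (bit 4 = 0)
position 6: 011 → 1  (bit 3 = 1)
position 1: 010 → 0  (bit 2 = 0)
position 5: 001 → 0  (bit 1 = 0)
position 3: 000 → 1  (bit 0 = 1)
bits b7..b0 = 01101001 = 105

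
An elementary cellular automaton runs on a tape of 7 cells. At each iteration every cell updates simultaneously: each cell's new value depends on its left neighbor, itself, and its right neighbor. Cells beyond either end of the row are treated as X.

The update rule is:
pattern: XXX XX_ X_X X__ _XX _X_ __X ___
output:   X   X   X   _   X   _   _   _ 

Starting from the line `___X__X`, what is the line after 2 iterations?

______X

iteration 1: ______X
iteration 2: ______X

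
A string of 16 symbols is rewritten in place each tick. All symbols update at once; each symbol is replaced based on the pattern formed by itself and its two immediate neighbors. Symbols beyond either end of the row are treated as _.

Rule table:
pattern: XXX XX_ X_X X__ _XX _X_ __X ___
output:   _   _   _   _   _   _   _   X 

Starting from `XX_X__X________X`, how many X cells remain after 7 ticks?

6

________XXXXXX__
XXXXXXX________X
________XXXXXX__  (repeats tick 1; period 2)
tick 7: ________XXXXXX__
count of X: 6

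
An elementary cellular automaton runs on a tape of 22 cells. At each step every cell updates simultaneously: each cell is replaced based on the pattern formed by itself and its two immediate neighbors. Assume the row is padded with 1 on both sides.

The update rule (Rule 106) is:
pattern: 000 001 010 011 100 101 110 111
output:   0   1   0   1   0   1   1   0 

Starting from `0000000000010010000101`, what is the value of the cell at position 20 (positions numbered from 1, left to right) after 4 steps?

step 1: 0000000000100100001011
step 2: 0000000001001000010110
step 3: 0000000010010000101111
step 4: 0000000100100001011000
position 20 holds 0

0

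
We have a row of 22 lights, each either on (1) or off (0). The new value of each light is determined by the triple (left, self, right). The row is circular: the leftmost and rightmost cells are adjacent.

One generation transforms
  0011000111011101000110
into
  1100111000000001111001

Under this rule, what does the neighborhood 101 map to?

At position 10 the neighborhood is 101; the next row has 0 there.

0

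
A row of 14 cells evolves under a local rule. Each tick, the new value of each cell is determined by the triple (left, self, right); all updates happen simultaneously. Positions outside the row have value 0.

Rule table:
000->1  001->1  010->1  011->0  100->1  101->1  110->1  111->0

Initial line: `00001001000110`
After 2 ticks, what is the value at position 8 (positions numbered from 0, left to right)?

0

11111111111011
00000000001101
position 8 holds 0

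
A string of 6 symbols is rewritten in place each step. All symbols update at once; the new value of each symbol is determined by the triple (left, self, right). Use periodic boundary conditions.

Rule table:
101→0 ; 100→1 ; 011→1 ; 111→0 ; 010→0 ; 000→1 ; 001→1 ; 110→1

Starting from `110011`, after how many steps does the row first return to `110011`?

2

011110
110011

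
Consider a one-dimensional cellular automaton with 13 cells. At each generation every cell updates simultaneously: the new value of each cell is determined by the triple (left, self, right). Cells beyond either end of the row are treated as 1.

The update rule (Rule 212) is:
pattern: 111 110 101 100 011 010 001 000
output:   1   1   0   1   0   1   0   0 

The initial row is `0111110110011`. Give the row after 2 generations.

1001111001100

generation 1: 0011110011001
generation 2: 1001111001100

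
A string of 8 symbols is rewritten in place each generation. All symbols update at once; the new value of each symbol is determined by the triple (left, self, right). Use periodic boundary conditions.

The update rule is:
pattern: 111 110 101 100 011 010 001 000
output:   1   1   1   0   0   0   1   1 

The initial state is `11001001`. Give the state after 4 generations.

11010010
01100101
10101010
01010101

01010101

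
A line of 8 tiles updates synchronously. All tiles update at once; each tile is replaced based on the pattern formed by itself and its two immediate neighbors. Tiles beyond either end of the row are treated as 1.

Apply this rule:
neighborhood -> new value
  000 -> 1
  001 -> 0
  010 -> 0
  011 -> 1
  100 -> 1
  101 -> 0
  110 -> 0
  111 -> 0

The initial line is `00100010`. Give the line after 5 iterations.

00001000

10011000
01010110
00000100
11110010
00001000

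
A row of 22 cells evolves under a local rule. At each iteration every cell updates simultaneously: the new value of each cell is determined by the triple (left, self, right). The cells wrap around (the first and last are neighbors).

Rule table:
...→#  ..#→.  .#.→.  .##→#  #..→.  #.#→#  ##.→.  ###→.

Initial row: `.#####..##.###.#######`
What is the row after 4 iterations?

.#...###......##...#..

##......#.##..##......
#..####..##...#..####.
...#.....#..#....#...#
.#...###......##...#..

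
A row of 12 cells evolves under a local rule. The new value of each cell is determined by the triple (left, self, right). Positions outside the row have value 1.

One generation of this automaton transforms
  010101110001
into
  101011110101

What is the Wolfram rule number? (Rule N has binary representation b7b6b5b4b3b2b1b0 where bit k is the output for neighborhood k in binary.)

233

position 6: 111 → 1  (bit 7 = 1)
position 7: 110 → 1  (bit 6 = 1)
position 0: 101 → 1  (bit 5 = 1)
position 8: 100 → 0  (bit 4 = 0)
position 5: 011 → 1  (bit 3 = 1)
position 1: 010 → 0  (bit 2 = 0)
position 10: 001 → 0  (bit 1 = 0)
position 9: 000 → 1  (bit 0 = 1)
bits b7..b0 = 11101001 = 233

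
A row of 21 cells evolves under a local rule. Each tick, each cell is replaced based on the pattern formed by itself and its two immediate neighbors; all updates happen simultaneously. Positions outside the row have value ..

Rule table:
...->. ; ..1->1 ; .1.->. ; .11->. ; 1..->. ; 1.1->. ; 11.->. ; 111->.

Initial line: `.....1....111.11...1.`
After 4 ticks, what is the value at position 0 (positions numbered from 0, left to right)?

....1....1........1..
...1....1........1...
..1....1........1....
.1....1........1.....
position 0 holds .

.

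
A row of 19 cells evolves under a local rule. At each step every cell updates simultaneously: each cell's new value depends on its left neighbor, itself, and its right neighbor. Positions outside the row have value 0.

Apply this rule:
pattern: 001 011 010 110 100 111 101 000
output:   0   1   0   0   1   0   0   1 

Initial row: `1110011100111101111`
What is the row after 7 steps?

1001010010100001000
0100001000011100111
0011100111010010100
1010010100001000011
0001000011100111010
1100111010010100001
1010100001000011100

1010100001000011100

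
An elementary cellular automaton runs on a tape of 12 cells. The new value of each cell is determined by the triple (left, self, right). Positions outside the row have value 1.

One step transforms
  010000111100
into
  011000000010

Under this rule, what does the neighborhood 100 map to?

At position 2 the neighborhood is 100; the next row has 1 there.

1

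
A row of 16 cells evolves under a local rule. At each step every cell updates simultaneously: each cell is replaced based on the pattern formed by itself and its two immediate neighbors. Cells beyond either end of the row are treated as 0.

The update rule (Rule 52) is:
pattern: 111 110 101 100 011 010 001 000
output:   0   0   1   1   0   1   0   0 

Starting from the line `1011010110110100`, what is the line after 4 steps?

0000100001011001

1100111001001110
0010000101100001
0011000110010001
0000100001011001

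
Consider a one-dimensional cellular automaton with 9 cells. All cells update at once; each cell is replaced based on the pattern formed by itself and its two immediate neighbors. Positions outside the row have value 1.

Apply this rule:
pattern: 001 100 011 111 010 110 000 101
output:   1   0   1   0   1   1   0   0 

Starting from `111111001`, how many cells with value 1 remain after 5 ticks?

tick 1: 000001011
tick 2: 000011010
tick 3: 000111010
tick 4: 001101010
tick 5: 011101010
count of 1: 5

5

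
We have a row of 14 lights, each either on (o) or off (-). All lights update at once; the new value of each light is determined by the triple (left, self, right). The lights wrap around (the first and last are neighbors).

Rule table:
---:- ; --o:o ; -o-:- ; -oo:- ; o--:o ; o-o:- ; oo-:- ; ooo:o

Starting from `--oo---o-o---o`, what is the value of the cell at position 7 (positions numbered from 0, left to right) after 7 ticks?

oo--o-o---o-o-
--oo---o-o----
-o--o-o---o---
o-oo---o-o-o--
----o-o-----oo
o--o---o---o--
-oo-o-o-o-o-oo
position 7 holds -

-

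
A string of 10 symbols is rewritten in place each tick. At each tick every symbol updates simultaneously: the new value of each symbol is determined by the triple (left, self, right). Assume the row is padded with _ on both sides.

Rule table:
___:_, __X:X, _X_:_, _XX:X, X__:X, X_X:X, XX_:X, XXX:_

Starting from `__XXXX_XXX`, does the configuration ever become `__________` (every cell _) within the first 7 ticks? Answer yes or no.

_XX__XXX_X
XXXXXX_XX_
X____XXXXX
_X__XX___X
X_XXXXX_X_
_XX___XX_X
XXXX_XXXX_
tick 7 is XXXX_XXXX_, still not uniform _

no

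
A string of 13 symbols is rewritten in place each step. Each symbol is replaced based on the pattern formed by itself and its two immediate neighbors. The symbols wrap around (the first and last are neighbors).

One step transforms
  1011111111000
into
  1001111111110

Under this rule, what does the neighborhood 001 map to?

At position 12 the neighborhood is 001; the next row has 0 there.

0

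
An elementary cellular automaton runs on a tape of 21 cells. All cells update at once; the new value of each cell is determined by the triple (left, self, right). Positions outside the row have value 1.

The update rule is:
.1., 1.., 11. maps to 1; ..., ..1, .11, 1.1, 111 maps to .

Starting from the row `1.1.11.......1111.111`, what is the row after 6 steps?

..11..11..11.......1.

1.1..11.........1....
1.11..11........11...
1..11..11........11..
11..11..11........11.
.11..11..11........1.
..11..11..11.......1.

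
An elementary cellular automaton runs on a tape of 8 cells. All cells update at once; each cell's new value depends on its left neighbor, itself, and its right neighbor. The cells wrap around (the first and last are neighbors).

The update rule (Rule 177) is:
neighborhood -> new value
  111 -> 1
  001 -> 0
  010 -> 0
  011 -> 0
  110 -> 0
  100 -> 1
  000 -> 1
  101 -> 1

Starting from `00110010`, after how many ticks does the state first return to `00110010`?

16

tick 1: 10001001
tick 2: 01100100
tick 3: 00010011
tick 4: 11001000
tick 5: 00100110
tick 6: 10010001
tick 7: 01001100
tick 8: 00100011
tick 9: 10011000
tick 10: 01000110
tick 11: 00110001
tick 12: 10001100
tick 13: 01100010
tick 14: 00011001
tick 15: 11000100
tick 16: 00110010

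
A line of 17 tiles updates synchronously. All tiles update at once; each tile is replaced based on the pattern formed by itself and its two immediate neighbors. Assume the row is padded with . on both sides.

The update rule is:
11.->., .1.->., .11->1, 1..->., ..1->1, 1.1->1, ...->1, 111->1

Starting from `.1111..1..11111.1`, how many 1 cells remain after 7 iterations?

9

1111..1..11111.1.
111..1..11111.1..
11..1..11111.1..1
1..1..11111.1..1.
..1..11111.1..1..
11..11111.1..1..1
1..11111.1..1..1.
count of 1: 9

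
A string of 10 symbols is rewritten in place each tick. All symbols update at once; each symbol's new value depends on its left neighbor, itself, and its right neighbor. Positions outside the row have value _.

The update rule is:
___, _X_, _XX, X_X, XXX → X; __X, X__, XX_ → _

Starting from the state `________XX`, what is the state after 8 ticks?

XXX__X_XX_

XXXXXXX_X_
XXXXXX_XX_
XXXXX_XX__
XXXX_XX__X
XXX_XX___X
XX_XX__X_X
X_XX___XXX
XXX__X_XX_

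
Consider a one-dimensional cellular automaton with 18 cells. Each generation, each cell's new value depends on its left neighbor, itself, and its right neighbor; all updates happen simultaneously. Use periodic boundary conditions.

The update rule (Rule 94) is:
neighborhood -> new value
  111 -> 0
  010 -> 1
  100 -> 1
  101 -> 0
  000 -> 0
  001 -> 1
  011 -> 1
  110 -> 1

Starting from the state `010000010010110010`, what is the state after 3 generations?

011101110110110000

generation 1: 111000111110111111
generation 2: 001101100010100000
generation 3: 011101110110110000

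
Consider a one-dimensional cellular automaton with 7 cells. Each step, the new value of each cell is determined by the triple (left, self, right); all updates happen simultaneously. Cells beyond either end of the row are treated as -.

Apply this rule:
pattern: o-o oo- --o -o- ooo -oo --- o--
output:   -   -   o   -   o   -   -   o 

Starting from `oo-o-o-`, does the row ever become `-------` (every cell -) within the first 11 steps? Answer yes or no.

yes

step 1: ------o
step 2: -----o-
step 3: ----o-o
step 4: ---o---
step 5: --o-o--
step 6: -o---o-
step 7: o-o-o-o
step 8: -------
all cells are - at step 8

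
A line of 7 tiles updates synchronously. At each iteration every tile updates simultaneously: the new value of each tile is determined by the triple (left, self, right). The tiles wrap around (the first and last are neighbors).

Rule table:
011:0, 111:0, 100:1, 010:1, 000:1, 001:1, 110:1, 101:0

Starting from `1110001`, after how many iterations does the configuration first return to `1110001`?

0011110
1100011
0111100
1000111
1111000
0001111
1110001

7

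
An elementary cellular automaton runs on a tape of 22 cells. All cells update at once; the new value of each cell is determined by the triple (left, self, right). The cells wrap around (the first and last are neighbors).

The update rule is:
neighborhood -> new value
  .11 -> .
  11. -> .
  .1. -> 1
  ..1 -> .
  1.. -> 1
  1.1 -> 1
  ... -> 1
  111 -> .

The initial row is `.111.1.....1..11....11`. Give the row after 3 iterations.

iteration 1: 1...111111.11...111...
iteration 2: 111.......1..11....11.
iteration 3: ...111111.11...111...1

...111111.11...111...1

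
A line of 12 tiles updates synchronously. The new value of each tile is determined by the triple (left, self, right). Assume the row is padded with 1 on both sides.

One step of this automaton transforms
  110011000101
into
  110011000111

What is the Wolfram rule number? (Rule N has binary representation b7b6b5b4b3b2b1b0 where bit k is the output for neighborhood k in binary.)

position 0: 111 → 1  (bit 7 = 1)
position 1: 110 → 1  (bit 6 = 1)
position 10: 101 → 1  (bit 5 = 1)
position 2: 100 → 0  (bit 4 = 0)
position 4: 011 → 1  (bit 3 = 1)
position 9: 010 → 1  (bit 2 = 1)
position 3: 001 → 0  (bit 1 = 0)
position 7: 000 → 0  (bit 0 = 0)
bits b7..b0 = 11101100 = 236

236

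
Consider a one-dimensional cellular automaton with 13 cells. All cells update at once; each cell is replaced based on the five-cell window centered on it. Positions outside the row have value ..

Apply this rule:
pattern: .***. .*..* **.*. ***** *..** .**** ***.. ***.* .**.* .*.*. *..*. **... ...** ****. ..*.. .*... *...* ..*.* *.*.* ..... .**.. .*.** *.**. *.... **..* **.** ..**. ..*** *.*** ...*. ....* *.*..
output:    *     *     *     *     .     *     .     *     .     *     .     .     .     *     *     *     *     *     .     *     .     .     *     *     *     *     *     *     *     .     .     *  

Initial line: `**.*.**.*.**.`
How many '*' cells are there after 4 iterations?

11

*.*..*.*..*..
****.****.***
************.
***********..
count of *: 11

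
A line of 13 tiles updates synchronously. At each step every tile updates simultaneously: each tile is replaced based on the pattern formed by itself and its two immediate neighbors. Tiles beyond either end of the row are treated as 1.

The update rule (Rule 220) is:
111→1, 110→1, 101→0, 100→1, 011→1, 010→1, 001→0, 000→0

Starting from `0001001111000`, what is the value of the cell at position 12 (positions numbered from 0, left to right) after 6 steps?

1001101111100
1101101111110
1101101111110  (fixed point — unchanged through step 6)
position 12 holds 0

0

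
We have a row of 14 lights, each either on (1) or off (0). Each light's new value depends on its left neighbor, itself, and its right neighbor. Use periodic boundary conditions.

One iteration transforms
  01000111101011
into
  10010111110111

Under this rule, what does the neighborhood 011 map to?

At position 5 the neighborhood is 011; the next row has 1 there.

1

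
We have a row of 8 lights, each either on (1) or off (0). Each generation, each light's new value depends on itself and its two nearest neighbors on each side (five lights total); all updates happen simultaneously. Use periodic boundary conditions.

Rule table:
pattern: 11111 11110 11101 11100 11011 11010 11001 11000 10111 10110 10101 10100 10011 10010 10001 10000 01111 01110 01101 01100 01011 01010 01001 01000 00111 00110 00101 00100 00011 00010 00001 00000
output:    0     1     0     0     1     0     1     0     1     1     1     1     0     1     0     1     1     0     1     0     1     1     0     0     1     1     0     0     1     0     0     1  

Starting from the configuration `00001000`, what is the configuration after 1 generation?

11000011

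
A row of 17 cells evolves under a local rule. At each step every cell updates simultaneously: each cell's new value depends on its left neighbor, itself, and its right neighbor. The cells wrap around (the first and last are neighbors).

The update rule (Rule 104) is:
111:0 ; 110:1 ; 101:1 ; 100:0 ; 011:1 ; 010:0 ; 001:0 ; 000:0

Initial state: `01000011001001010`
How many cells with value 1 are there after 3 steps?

2

00000011000000100
00000011000000000
00000011000000000
count of 1: 2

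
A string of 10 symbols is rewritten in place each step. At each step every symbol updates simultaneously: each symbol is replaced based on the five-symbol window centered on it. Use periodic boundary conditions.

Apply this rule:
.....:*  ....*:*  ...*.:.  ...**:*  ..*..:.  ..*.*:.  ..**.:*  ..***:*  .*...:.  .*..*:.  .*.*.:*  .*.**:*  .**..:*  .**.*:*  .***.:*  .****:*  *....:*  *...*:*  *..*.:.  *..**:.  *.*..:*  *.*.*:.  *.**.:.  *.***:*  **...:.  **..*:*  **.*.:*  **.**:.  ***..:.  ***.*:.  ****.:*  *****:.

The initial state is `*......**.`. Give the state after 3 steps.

..**.***..

*.********
..**.....*
..**.***..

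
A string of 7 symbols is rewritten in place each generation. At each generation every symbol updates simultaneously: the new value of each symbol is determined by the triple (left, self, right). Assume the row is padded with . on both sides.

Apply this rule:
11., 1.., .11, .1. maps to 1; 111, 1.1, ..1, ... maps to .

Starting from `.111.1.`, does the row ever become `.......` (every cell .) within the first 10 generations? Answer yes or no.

generation 1: .1.1.11
generation 2: .1.1.11  (fixed point — unchanged through generation 10)
generation 10 is .1.1.11, still not uniform .

no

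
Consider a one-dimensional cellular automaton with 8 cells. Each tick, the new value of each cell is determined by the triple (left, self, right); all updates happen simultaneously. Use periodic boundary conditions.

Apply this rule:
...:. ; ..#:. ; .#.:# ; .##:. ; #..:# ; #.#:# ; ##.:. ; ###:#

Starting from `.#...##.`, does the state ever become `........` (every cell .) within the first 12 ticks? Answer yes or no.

no

.##....#
#..#...#
.#.##...
.##..#..
...#.##.
...##..#
#....#.#
.#...##.  (repeats tick 0; period 8)
tick 12: .##..#..
tick 12 is .##..#.., still not uniform .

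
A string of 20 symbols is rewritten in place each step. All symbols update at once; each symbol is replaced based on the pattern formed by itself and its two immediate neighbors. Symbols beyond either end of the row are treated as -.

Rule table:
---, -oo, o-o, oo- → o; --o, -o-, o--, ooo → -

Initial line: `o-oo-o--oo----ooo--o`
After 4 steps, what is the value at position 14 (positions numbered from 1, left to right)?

-oooo---oo-oo-o-o---
-o--o-o-oooooo-o--oo
-----o-oo----oo---oo
oooo--ooo-oo-oo-o-oo
position 14 holds o

o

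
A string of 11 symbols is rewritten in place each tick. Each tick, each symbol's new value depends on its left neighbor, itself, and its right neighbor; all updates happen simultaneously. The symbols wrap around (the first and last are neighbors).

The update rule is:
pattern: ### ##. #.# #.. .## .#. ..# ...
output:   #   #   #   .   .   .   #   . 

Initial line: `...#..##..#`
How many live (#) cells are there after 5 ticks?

4

..#..#.#.#.
.#..#.#.#..
#..#.#.#...
..#.#.#...#
.#.#.#...#.
count of #: 4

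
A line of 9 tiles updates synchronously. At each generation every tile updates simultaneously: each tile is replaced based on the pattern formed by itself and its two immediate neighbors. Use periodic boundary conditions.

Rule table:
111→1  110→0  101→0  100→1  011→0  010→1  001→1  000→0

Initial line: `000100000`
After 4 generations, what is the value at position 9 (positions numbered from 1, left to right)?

1

001110000
010101000
110101100
000100011
position 9 holds 1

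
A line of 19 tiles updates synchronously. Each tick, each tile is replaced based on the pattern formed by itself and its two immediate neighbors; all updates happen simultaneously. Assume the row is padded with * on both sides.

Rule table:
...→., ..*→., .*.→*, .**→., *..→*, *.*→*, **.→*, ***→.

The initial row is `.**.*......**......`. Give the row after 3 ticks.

.**...**......**...

*.****......**.....
**...**......**....
.**...**......**...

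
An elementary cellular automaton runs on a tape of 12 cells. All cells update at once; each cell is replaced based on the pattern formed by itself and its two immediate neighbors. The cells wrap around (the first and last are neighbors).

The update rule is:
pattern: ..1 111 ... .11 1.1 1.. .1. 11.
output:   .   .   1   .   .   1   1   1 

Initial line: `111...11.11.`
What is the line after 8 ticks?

..111..1..1.
1...11.11.11
111..1..1...
..11.11.111.
1..1..1...11
11.11.111...
.1..1...111.
.11.111...11

.11.111...11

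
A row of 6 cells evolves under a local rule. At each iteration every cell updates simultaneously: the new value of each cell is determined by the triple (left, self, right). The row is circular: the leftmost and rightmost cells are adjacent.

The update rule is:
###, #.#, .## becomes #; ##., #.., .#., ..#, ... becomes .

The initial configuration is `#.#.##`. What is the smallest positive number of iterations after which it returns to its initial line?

6

iteration 1: .#.###
iteration 2: #.###.
iteration 3: .###.#
iteration 4: ###.#.
iteration 5: ##.#.#
iteration 6: #.#.##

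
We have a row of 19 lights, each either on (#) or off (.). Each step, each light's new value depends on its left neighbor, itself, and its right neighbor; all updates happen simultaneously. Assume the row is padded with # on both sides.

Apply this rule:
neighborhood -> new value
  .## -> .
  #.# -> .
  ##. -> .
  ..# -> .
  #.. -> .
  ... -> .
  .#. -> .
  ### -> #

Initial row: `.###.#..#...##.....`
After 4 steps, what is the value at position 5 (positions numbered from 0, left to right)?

.

..#................
...................
...................  (fixed point — unchanged through step 4)
position 5 holds .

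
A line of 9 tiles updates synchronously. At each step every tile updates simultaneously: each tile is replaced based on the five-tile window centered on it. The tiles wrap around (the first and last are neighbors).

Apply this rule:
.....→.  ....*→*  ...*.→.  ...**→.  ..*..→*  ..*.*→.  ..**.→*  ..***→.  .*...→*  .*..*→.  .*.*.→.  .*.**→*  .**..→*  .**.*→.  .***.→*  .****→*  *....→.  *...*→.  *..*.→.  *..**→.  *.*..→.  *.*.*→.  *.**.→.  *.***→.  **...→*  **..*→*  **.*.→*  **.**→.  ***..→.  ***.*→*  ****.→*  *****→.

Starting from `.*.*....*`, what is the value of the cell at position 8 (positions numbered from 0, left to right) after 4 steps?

*

step 1: ....*.*..
step 2: ..*....*.
step 3: ..**.*.**
step 4: *.*.*.*.*
position 8 holds *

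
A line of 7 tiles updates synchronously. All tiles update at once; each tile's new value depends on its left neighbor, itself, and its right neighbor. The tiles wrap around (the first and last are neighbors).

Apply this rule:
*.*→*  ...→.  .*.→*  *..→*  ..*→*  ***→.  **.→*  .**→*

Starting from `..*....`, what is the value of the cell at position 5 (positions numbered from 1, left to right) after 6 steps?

.

.***...
**.**..
*******
.......
.......  (fixed point — unchanged through step 6)
position 5 holds .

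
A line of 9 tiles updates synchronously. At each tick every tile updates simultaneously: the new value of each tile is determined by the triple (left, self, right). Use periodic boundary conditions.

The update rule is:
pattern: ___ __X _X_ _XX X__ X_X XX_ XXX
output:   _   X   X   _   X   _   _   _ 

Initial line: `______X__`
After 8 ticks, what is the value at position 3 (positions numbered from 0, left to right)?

_

tick 1: _____XXX_
tick 2: ____X___X
tick 3: X__XXX_XX
tick 4: _XX______
tick 5: X__X_____
tick 6: XXXXX___X
tick 7: _____X_X_
tick 8: ____XX_XX
position 3 holds _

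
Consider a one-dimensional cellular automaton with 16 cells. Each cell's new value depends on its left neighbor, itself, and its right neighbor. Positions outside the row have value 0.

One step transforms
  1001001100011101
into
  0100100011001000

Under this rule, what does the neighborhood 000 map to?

1

At position 9 the neighborhood is 000; the next row has 1 there.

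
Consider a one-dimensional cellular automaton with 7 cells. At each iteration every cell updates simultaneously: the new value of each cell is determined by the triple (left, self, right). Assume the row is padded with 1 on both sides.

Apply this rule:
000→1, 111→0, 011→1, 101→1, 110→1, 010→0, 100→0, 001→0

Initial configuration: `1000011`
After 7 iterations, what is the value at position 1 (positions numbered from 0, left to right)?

iteration 1: 1011010
iteration 2: 1111101
iteration 3: 0000111
iteration 4: 0110100
iteration 5: 1111000
iteration 6: 0001010
iteration 7: 0100101
position 1 holds 1

1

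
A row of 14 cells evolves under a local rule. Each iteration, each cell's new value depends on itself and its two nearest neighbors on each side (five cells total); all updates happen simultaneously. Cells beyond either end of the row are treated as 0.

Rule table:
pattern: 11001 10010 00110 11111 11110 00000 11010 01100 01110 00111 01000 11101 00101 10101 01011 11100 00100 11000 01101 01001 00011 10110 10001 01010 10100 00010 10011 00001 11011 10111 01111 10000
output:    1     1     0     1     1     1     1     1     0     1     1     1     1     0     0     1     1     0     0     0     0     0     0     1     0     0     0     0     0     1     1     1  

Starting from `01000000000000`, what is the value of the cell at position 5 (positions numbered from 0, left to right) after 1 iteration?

1

01111111111111
position 5 holds 1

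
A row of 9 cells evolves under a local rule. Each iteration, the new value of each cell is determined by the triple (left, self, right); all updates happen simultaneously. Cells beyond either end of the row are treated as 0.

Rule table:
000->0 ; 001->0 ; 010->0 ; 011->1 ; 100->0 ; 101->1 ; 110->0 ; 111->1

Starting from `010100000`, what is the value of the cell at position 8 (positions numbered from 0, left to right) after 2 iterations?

001000000
000000000
position 8 holds 0

0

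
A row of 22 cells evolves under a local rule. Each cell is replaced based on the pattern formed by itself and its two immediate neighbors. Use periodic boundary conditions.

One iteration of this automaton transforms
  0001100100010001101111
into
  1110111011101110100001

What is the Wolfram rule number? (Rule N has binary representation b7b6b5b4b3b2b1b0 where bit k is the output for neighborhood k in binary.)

83

position 19: 111 → 0  (bit 7 = 0)
position 4: 110 → 1  (bit 6 = 1)
position 17: 101 → 0  (bit 5 = 0)
position 0: 100 → 1  (bit 4 = 1)
position 3: 011 → 0  (bit 3 = 0)
position 7: 010 → 0  (bit 2 = 0)
position 2: 001 → 1  (bit 1 = 1)
position 1: 000 → 1  (bit 0 = 1)
bits b7..b0 = 01010011 = 83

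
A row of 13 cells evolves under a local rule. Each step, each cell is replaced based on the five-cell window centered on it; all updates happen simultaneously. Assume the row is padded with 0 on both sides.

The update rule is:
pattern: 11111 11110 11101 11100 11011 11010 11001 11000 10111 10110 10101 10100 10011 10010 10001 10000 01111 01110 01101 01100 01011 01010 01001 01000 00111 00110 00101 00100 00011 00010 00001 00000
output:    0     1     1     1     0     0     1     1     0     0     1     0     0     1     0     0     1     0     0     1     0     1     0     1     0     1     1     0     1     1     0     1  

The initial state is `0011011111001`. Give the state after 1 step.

0110001011110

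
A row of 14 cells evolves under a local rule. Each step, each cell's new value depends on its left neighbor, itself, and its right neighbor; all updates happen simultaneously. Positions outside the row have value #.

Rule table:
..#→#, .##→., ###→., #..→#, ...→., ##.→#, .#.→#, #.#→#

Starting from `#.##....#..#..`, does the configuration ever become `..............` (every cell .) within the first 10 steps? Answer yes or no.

##.##..#######
.##.###.......
#.##..##.....#
##.###.##...#.
.##..##.##.###
#.###.##.##...
##..##.##.##.#
.###.##.##.##.
#..##.##.##.##
###.##.##.##..
step 10 is ###.##.##.##.., still not uniform .

no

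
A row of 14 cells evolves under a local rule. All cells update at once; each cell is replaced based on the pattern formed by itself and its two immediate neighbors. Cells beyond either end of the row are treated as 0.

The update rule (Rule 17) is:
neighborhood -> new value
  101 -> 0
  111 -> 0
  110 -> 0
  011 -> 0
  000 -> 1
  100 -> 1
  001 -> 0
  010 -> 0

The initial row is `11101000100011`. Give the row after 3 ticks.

00001100110000

tick 1: 00000110011000
tick 2: 11110001000111
tick 3: 00001100110000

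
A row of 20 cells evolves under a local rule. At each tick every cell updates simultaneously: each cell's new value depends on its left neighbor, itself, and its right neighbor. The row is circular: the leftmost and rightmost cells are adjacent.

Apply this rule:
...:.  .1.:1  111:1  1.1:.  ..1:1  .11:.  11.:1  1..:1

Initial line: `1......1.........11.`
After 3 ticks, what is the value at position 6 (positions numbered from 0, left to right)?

.

tick 1: 11....111.......1.1.
tick 2: .11..1.111.....11.1.
tick 3: 1.1111..111...1.1.11
position 6 holds .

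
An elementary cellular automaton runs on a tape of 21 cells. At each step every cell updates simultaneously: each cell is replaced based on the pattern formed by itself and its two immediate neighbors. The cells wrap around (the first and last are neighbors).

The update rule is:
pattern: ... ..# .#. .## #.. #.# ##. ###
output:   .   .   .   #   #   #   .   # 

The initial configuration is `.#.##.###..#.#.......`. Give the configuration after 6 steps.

step 1: ..##.###.#..#.#......
step 2: ..#.###.#.#..#.#.....
step 3: ...###.#.#.#..#.#....
step 4: ...##.#.#.#.#..#.#...
step 5: ...#.#.#.#.#.#..#.#..
step 6: ....#.#.#.#.#.#..#.#.

....#.#.#.#.#.#..#.#.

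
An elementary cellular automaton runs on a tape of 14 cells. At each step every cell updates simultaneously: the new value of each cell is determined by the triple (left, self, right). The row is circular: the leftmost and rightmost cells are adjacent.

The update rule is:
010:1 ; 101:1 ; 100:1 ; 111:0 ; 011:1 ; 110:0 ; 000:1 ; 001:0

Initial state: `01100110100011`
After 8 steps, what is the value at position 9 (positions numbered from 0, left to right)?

11010101111010
10111111000111
01100000110100
01011110101111
11110001111000
10001101000110
11101011110101
00011110001111
position 9 holds 0

0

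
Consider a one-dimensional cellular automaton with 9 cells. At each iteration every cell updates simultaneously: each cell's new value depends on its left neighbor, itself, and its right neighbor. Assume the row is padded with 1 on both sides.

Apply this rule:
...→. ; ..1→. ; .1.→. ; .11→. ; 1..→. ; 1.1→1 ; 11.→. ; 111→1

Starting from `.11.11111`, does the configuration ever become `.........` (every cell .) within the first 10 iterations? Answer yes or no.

iteration 1: 1..1.1111
iteration 2: ....1.111
iteration 3: .....1.11
iteration 4: ......1.1
iteration 5: .......1.
iteration 6: ........1
iteration 7: .........
all cells are . at iteration 7

yes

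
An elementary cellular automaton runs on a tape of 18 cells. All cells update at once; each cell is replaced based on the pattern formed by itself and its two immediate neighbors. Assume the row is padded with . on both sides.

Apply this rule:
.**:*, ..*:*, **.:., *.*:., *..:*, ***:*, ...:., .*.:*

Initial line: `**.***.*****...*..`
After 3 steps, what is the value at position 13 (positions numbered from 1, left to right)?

*

*..**..****.*.***.
****.*****..*.**.*
***..****.***.*..*
position 13 holds *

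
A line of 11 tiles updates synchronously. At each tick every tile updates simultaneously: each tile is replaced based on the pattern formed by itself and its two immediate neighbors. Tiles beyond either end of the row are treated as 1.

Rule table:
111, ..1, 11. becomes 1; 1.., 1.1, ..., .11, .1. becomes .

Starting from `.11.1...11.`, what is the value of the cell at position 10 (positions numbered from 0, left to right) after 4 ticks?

.

..1....1.1.
.1....1....
.....1....1
....1....1.
position 10 holds .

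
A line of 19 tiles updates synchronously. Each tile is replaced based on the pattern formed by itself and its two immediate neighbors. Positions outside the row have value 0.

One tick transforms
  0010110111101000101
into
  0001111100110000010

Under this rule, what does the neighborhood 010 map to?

At position 2 the neighborhood is 010; the next row has 0 there.

0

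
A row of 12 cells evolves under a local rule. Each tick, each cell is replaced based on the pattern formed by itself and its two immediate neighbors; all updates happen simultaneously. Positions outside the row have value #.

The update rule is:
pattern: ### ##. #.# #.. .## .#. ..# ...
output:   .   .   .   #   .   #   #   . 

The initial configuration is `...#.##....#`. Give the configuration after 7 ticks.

tick 1: #.##...#..#.
tick 2: ....#.#####.
tick 3: #..##.......
tick 4: .##..#.....#
tick 5: ...####...#.
tick 6: #.#....#.##.
tick 7: ..##..##....

..##..##....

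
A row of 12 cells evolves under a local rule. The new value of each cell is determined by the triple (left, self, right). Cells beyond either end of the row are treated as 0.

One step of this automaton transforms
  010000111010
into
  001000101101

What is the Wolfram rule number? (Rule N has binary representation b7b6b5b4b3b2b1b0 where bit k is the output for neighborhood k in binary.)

position 7: 111 → 0  (bit 7 = 0)
position 8: 110 → 1  (bit 6 = 1)
position 9: 101 → 1  (bit 5 = 1)
position 2: 100 → 1  (bit 4 = 1)
position 6: 011 → 1  (bit 3 = 1)
position 1: 010 → 0  (bit 2 = 0)
position 0: 001 → 0  (bit 1 = 0)
position 3: 000 → 0  (bit 0 = 0)
bits b7..b0 = 01111000 = 120

120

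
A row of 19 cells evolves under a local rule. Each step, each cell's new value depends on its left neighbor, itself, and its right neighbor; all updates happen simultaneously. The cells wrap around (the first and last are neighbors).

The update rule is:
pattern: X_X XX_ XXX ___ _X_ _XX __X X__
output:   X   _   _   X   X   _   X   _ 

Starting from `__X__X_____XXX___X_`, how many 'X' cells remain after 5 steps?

XXX_XX_XXXX____XXX_
___X__X_____XXX___X
_XXX_XX_XXXX____XXX
X___X__X_____XXX___
X_XXX_XX_XXXX____XX
count of X: 12

12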